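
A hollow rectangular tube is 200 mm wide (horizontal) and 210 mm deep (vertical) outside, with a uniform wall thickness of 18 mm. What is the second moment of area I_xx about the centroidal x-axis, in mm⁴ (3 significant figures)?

Break the section into simple shapes (no overlaps), measuring from the bottom-left corner of the bounding box.
Outer rectangle: 200 × 210, A = 42 000 mm², y = 105 mm, Ī = 154 350 000 mm⁴.
Inner void (subtracted): 164 × 174, A = 28 536 mm², y = 105 mm, Ī = 71 996 328 mm⁴.
By symmetry the centroid is at mid-height, ȳ = 105 mm.
All pieces are centred on the centroidal x-axis, so I = ΣĪ (holes subtracted) = 82 353 672 mm⁴.

I_xx ≈ 8.24 × 10⁷ mm⁴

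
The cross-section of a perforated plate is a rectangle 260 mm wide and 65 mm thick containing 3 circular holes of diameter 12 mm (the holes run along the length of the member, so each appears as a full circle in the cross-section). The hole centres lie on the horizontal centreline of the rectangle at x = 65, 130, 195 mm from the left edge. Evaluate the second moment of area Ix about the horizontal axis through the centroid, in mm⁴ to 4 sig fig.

Decompose the section into non-overlapping parts with the origin at the bottom-left of its bounding rectangle.
Plate: 260 × 65, A = 16 900 mm², y = 32.5 mm, Ī = 5 950 208 mm⁴.
Hole 1 (subtracted): ⌀12, A = 113.097 mm², y = 32.5 mm, Ī = 1017.88 mm⁴.
Hole 2 (subtracted): ⌀12, A = 113.097 mm², y = 32.5 mm, Ī = 1017.88 mm⁴.
Hole 3 (subtracted): ⌀12, A = 113.097 mm², y = 32.5 mm, Ī = 1017.88 mm⁴.
By symmetry the centroid is at mid-height, ȳ = 32.5 mm.
All pieces are centred on the horizontal axis through the centroid, so I = ΣĪ (holes subtracted) = 5 947 155 mm⁴.

Ix ≈ 5.947 × 10⁶ mm⁴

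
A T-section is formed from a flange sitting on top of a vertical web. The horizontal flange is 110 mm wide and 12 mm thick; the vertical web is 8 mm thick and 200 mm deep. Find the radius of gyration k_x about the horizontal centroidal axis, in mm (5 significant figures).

k_x ≈ 67.934 mm

Break the section into simple shapes (no overlaps), measuring from the bottom-left corner of the bounding box.
Flange: 110 × 12, A = 1 320 mm², y = 206 mm, Ī = 15 840 mm⁴.
Web: 8 × 200, A = 1 600 mm², y = 100 mm, Ī = 5 333 333 mm⁴.
Centroid: ȳ = ΣA·y / ΣA = 147.9178 mm.
Transfer each piece to the horizontal centroidal axis using Ī + A·d² with d = y − 147.9178:
  flange: d = 58.08219 mm → contributes +4 468 914 mm⁴
  web: d = -47.91781 mm → contributes +9 007 119 mm⁴
Total I = 13 476 034 mm⁴.
Radius of gyration: k = √(I/A) = √(13 476 034 / 2 920) = 67.93438 mm.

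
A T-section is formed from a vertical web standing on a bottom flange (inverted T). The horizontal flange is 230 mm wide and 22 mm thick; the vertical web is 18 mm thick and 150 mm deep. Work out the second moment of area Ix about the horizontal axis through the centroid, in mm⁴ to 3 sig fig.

Ix ≈ 1.83 × 10⁷ mm⁴

Decompose the section into non-overlapping parts with the origin at the bottom-left of its bounding rectangle.
Flange: 230 × 22, A = 5 060 mm², y = 11 mm, Ī = 204 087 mm⁴.
Web: 18 × 150, A = 2 700 mm², y = 97 mm, Ī = 5 062 500 mm⁴.
Centroid: ȳ = ΣA·y / ΣA = 40.923 mm.
Transfer each piece to the horizontal axis through the centroid using Ī + A·d² with d = y − 40.923:
  flange: d = -29.923 mm → contributes +4 734 643 mm⁴
  web: d = 56.077 mm → contributes +13 553 098 mm⁴
Total I = 18 287 740 mm⁴.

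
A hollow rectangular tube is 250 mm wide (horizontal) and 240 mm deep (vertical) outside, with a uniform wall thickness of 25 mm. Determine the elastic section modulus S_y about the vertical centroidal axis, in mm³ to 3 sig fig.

S_y ≈ 1.49 × 10⁶ mm³

Decompose the section into non-overlapping parts with the origin at the bottom-left of its bounding rectangle.
Outer rectangle: 250 × 240, A = 60 000 mm², x = 125 mm, Ī = 312 500 000 mm⁴.
Inner void (subtracted): 200 × 190, A = 38 000 mm², x = 125 mm, Ī = 126 666 667 mm⁴.
By symmetry the centroid is at mid-width, x̄ = 125 mm.
All pieces are centred on the vertical centroidal axis, so I = ΣĪ (holes subtracted) = 185 833 333 mm⁴.
Extreme fibre distance c = 125 mm; S = I/c = 1 486 667 mm³.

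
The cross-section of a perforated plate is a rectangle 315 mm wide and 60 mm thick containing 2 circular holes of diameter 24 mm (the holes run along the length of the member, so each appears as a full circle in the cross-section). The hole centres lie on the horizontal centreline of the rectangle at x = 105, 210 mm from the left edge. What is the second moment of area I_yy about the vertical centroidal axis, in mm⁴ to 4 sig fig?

I_yy ≈ 1.538 × 10⁸ mm⁴

Split into non-overlapping primitives; take the origin at the lower-left of the bounding box.
Plate: 315 × 60, A = 18 900 mm², x = 157.5 mm, Ī = 156 279 375 mm⁴.
Hole 1 (subtracted): ⌀24, A = 452.389 mm², x = 105 mm, Ī = 16 286 mm⁴.
Hole 2 (subtracted): ⌀24, A = 452.389 mm², x = 210 mm, Ī = 16 286 mm⁴.
By symmetry the centroid is at mid-width, x̄ = 157.5 mm.
Transfer each piece to the vertical centroidal axis using Ī + A·d² with d = x − 157.5:
  plate: d = 0 mm → contributes +156 279 375 mm⁴
  hole 1: d = -52.5 mm → contributes −1 263 184 mm⁴
  hole 2: d = 52.5 mm → contributes −1 263 184 mm⁴
Total I = 153 753 007 mm⁴.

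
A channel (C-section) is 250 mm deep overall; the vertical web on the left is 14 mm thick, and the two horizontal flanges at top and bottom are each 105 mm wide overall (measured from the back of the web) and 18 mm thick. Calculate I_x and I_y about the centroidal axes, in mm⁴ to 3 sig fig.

I_x ≈ 6.24 × 10⁷ mm⁴, I_y ≈ 6.98 × 10⁶ mm⁴

Break the section into simple shapes (no overlaps), measuring from the bottom-left corner of the bounding box.
Web: 14 × 250, A = 3 500 mm², y = 125 mm, Ī = 18 229 167 mm⁴.
Top flange (beyond web): 91 × 18, A = 1 638 mm², y = 241 mm, Ī = 44 226 mm⁴.
Bottom flange (beyond web): 91 × 18, A = 1 638 mm², y = 9 mm, Ī = 44 226 mm⁴.
By symmetry the centroid is at mid-height, ȳ = 125 mm.
Transfer each piece to the centroidal x-axis using Ī + A·d² with d = y − 125:
  web: d = 0 mm → contributes +18 229 167 mm⁴
  top flange (beyond web): d = 116 mm → contributes +22 085 154 mm⁴
  bottom flange (beyond web): d = -116 mm → contributes +22 085 154 mm⁴
Total I = 62 399 475 mm⁴.
For the y-axis: x̄ = 32.382 mm.
Repeating about the centroidal y-axis gives I_y = 6 981 865 mm⁴.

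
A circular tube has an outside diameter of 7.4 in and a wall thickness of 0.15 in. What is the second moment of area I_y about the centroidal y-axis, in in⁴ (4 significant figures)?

I_y ≈ 22.46 in⁴

Treat the section as a set of non-overlapping primitives; coordinates are from the bounding-box lower-left.
Outer circle: ⌀7.4, A = 43.0084 in², x = 3.7 in, Ī = 147.196 in⁴.
Bore (subtracted): ⌀7.1, A = 39.5919 in², x = 3.7 in, Ī = 124.739 in⁴.
By symmetry the centroid is at mid-width, x̄ = 3.7 in.
All pieces are centred on the centroidal y-axis, so I = ΣĪ (holes subtracted) = 22.457 in⁴.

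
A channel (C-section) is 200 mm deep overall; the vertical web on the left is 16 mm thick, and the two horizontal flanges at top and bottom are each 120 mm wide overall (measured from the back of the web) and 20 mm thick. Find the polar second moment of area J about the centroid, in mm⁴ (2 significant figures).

Break the section into simple shapes (no overlaps), measuring from the bottom-left corner of the bounding box.
Web: 16 × 200, A = 3 200 mm², y = 100 mm, Ī = 10 666 667 mm⁴.
Top flange (beyond web): 104 × 20, A = 2 080 mm², y = 190 mm, Ī = 69 333 mm⁴.
Bottom flange (beyond web): 104 × 20, A = 2 080 mm², y = 10 mm, Ī = 69 333 mm⁴.
By symmetry the centroid is at mid-height, ȳ = 100 mm.
Transfer each piece to the centroidal x-axis using Ī + A·d² with d = y − 100:
  web: d = 0 mm → contributes +10 666 667 mm⁴
  top flange (beyond web): d = 90 mm → contributes +16 917 333 mm⁴
  bottom flange (beyond web): d = -90 mm → contributes +16 917 333 mm⁴
Total I = 44 501 333 mm⁴.
For the y-axis: x̄ = 41.91 mm.
Repeating about the centroidal y-axis gives I_y = 10 329 118 mm⁴.
Polar second moment: J = I_x + I_y = 54 830 451 mm⁴.

J ≈ 5.5 × 10⁷ mm⁴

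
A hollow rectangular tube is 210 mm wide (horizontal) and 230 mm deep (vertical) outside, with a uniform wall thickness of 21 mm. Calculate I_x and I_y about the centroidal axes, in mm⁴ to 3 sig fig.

Treat the section as a set of non-overlapping primitives; coordinates are from the bounding-box lower-left.
Outer rectangle: 210 × 230, A = 48 300 mm², y = 115 mm, Ī = 212 922 500 mm⁴.
Inner void (subtracted): 168 × 188, A = 31 584 mm², y = 115 mm, Ī = 93 025 408 mm⁴.
By symmetry the centroid is at mid-height, ȳ = 115 mm.
All pieces are centred on the centroidal x-axis, so I = ΣĪ (holes subtracted) = 119 897 092 mm⁴.
Repeating about the centroidal y-axis gives I_y = 103 216 932 mm⁴.

I_x ≈ 1.20 × 10⁸ mm⁴, I_y ≈ 1.03 × 10⁸ mm⁴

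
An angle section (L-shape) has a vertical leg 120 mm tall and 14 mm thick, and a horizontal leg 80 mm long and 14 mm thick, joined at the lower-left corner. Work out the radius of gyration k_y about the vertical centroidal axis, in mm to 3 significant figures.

k_y ≈ 22.5 mm

Treat the section as a set of non-overlapping primitives; coordinates are from the bounding-box lower-left.
Vertical leg: 14 × 120, A = 1 680 mm², x = 7 mm, Ī = 27 440 mm⁴.
Horizontal leg (remainder): 66 × 14, A = 924 mm², x = 47 mm, Ī = 335 412 mm⁴.
Centroid: x̄ = ΣA·x / ΣA = 21.194 mm.
Transfer each piece to the vertical centroidal axis using Ī + A·d² with d = x − 21.194:
  vertical leg: d = -14.194 mm → contributes +365 887 mm⁴
  horizontal leg (remainder): d = 25.806 mm → contributes +950 771 mm⁴
Total I = 1 316 658 mm⁴.
Radius of gyration: k = √(I/A) = √(1 316 658 / 2 604) = 22.486 mm.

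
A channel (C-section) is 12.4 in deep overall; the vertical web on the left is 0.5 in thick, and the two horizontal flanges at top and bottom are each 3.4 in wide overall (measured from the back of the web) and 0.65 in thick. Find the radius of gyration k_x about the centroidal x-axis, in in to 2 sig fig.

k_x ≈ 4.6 in

Decompose the section into non-overlapping parts with the origin at the bottom-left of its bounding rectangle.
Web: 0.5 × 12.4, A = 6.2 in², y = 6.2 in, Ī = 79.44 in⁴.
Top flange (beyond web): 2.9 × 0.65, A = 1.885 in², y = 12.08 in, Ī = 0.06637 in⁴.
Bottom flange (beyond web): 2.9 × 0.65, A = 1.885 in², y = 0.325 in, Ī = 0.06637 in⁴.
By symmetry the centroid is at mid-height, ȳ = 6.2 in.
Transfer each piece to the centroidal x-axis using Ī + A·d² with d = y − 6.2:
  web: d = 0 in → contributes +79.44 in⁴
  top flange (beyond web): d = 5.875 in → contributes +65.13 in⁴
  bottom flange (beyond web): d = -5.875 in → contributes +65.13 in⁴
Total I = 209.7 in⁴.
Radius of gyration: k = √(I/A) = √(209.7 / 9.97) = 4.586 in.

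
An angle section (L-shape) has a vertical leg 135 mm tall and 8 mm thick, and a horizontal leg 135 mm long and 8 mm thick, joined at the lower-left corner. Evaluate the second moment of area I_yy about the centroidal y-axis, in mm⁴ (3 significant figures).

I_yy ≈ 3.76 × 10⁶ mm⁴

Break the section into simple shapes (no overlaps), measuring from the bottom-left corner of the bounding box.
Vertical leg: 8 × 135, A = 1 080 mm², x = 4 mm, Ī = 5 760 mm⁴.
Horizontal leg (remainder): 127 × 8, A = 1 016 mm², x = 71.5 mm, Ī = 1 365 589 mm⁴.
Centroid: x̄ = ΣA·x / ΣA = 36.719 mm.
Transfer each piece to the centroidal y-axis using Ī + A·d² with d = x − 36.719:
  vertical leg: d = -32.719 mm → contributes +1 161 969 mm⁴
  horizontal leg (remainder): d = 34.781 mm → contributes +2 594 629 mm⁴
Total I = 3 756 598 mm⁴.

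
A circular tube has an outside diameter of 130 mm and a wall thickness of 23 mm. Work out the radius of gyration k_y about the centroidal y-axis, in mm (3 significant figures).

Break the section into simple shapes (no overlaps), measuring from the bottom-left corner of the bounding box.
Outer circle: ⌀130, A = 13 273 mm², x = 65 mm, Ī = 14 019 848 mm⁴.
Bore (subtracted): ⌀84, A = 5541.8 mm², x = 65 mm, Ī = 2 443 920 mm⁴.
By symmetry the centroid is at mid-width, x̄ = 65 mm.
All pieces are centred on the centroidal y-axis, so I = ΣĪ (holes subtracted) = 11 575 928 mm⁴.
Radius of gyration: k = √(I/A) = √(11 575 928 / 7731.5) = 38.694 mm.

k_y ≈ 38.7 mm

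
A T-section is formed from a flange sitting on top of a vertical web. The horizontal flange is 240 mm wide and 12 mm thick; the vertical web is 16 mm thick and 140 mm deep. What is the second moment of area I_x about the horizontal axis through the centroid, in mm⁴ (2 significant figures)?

I_x ≈ 1.1 × 10⁷ mm⁴

Decompose the section into non-overlapping parts with the origin at the bottom-left of its bounding rectangle.
Flange: 240 × 12, A = 2 880 mm², y = 146 mm, Ī = 34 560 mm⁴.
Web: 16 × 140, A = 2 240 mm², y = 70 mm, Ī = 3 658 667 mm⁴.
Centroid: ȳ = ΣA·y / ΣA = 112.8 mm.
Transfer each piece to the horizontal axis through the centroid using Ī + A·d² with d = y − 112.8:
  flange: d = 33.25 mm → contributes +3 218 580 mm⁴
  web: d = -42.75 mm → contributes +7 752 407 mm⁴
Total I = 10 970 987 mm⁴.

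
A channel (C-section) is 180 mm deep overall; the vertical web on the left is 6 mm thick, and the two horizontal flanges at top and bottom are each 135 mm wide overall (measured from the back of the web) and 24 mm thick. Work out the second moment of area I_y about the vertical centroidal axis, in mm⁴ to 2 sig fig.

I_y ≈ 1.3 × 10⁷ mm⁴

Break the section into simple shapes (no overlaps), measuring from the bottom-left corner of the bounding box.
Web: 6 × 180, A = 1 080 mm², x = 3 mm, Ī = 3 240 mm⁴.
Top flange (beyond web): 129 × 24, A = 3 096 mm², x = 70.5 mm, Ī = 4 293 378 mm⁴.
Bottom flange (beyond web): 129 × 24, A = 3 096 mm², x = 70.5 mm, Ī = 4 293 378 mm⁴.
Centroid: x̄ = ΣA·x / ΣA = 60.48 mm.
Transfer each piece to the vertical centroidal axis using Ī + A·d² with d = x − 60.48:
  web: d = -57.48 mm → contributes +3 570 916 mm⁴
  top flange (beyond web): d = 10.02 mm → contributes +4 604 513 mm⁴
  bottom flange (beyond web): d = 10.02 mm → contributes +4 604 513 mm⁴
Total I = 12 779 942 mm⁴.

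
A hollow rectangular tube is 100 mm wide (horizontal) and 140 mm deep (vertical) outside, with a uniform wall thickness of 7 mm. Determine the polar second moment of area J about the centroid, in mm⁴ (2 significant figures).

J ≈ 1.4 × 10⁷ mm⁴

Decompose the section into non-overlapping parts with the origin at the bottom-left of its bounding rectangle.
Outer rectangle: 100 × 140, A = 14 000 mm², y = 70 mm, Ī = 22 866 667 mm⁴.
Inner void (subtracted): 86 × 126, A = 10 836 mm², y = 70 mm, Ī = 14 336 028 mm⁴.
By symmetry the centroid is at mid-height, ȳ = 70 mm.
All pieces are centred on the centroidal x-axis, so I = ΣĪ (holes subtracted) = 8 530 639 mm⁴.
Repeating about the centroidal y-axis gives I_y = 4 988 079 mm⁴.
Polar second moment: J = I_x + I_y = 13 518 717 mm⁴.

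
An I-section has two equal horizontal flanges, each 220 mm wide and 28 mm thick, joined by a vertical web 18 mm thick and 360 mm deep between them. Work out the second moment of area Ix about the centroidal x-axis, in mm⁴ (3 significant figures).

Ix ≈ 5.34 × 10⁸ mm⁴

Decompose the section into non-overlapping parts with the origin at the bottom-left of its bounding rectangle.
Bottom flange: 220 × 28, A = 6 160 mm², y = 14 mm, Ī = 402 453 mm⁴.
Web: 18 × 360, A = 6 480 mm², y = 208 mm, Ī = 69 984 000 mm⁴.
Top flange: 220 × 28, A = 6 160 mm², y = 402 mm, Ī = 402 453 mm⁴.
By symmetry the centroid is at mid-height, ȳ = 208 mm.
Transfer each piece to the centroidal x-axis using Ī + A·d² with d = y − 208:
  bottom flange: d = -194 mm → contributes +232 240 213 mm⁴
  web: d = 0 mm → contributes +69 984 000 mm⁴
  top flange: d = 194 mm → contributes +232 240 213 mm⁴
Total I = 534 464 427 mm⁴.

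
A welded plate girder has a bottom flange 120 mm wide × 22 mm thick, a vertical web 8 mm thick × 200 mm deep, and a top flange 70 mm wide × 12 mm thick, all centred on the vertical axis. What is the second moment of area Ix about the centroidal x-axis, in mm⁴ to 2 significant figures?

Ix ≈ 3.9 × 10⁷ mm⁴

Decompose the section into non-overlapping parts with the origin at the bottom-left of its bounding rectangle.
Bottom plate: 120 × 22, A = 2 640 mm², y = 11 mm, Ī = 106 480 mm⁴.
Web plate: 8 × 200, A = 1 600 mm², y = 122 mm, Ī = 5 333 333 mm⁴.
Top plate: 70 × 12, A = 840 mm², y = 228 mm, Ī = 10 080 mm⁴.
Centroid: ȳ = ΣA·y / ΣA = 81.84 mm.
Transfer each piece to the centroidal x-axis using Ī + A·d² with d = y − 81.84:
  bottom plate: d = -70.84 mm → contributes +13 355 749 mm⁴
  web plate: d = 40.16 mm → contributes +7 913 530 mm⁴
  top plate: d = 146.2 mm → contributes +17 954 168 mm⁴
Total I = 39 223 447 mm⁴.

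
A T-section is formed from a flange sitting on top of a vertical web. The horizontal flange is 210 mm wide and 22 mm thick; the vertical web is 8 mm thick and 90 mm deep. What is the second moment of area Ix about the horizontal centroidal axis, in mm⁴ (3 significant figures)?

Break the section into simple shapes (no overlaps), measuring from the bottom-left corner of the bounding box.
Flange: 210 × 22, A = 4 620 mm², y = 101 mm, Ī = 186 340 mm⁴.
Web: 8 × 90, A = 720 mm², y = 45 mm, Ī = 486 000 mm⁴.
Centroid: ȳ = ΣA·y / ΣA = 93.449 mm.
Transfer each piece to the horizontal centroidal axis using Ī + A·d² with d = y − 93.449:
  flange: d = 7.5506 mm → contributes +449 731 mm⁴
  web: d = -48.449 mm → contributes +2 176 091 mm⁴
Total I = 2 625 821 mm⁴.

Ix ≈ 2.63 × 10⁶ mm⁴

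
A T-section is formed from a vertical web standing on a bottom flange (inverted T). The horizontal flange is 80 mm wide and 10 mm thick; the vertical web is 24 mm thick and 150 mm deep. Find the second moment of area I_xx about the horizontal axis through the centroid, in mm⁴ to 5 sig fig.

I_xx ≈ 1.0946 × 10⁷ mm⁴

Split into non-overlapping primitives; take the origin at the lower-left of the bounding box.
Flange: 80 × 10, A = 800 mm², y = 5 mm, Ī = 6666.667 mm⁴.
Web: 24 × 150, A = 3 600 mm², y = 85 mm, Ī = 6 750 000 mm⁴.
Centroid: ȳ = ΣA·y / ΣA = 70.45455 mm.
Transfer each piece to the horizontal axis through the centroid using Ī + A·d² with d = y − 70.45455:
  flange: d = -65.45455 mm → contributes +3 434 105 mm⁴
  web: d = 14.54545 mm → contributes +7 511 653 mm⁴
Total I = 10 945 758 mm⁴.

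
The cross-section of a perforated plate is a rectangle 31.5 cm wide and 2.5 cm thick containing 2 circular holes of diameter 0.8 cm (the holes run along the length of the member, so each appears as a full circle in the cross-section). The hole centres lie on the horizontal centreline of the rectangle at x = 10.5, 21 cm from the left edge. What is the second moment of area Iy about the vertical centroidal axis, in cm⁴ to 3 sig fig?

Treat the section as a set of non-overlapping primitives; coordinates are from the bounding-box lower-left.
Plate: 31.5 × 2.5, A = 78.75 cm², x = 15.75 cm, Ī = 6511.6 cm⁴.
Hole 1 (subtracted): ⌀0.8, A = 0.50265 cm², x = 10.5 cm, Ī = 0.020106 cm⁴.
Hole 2 (subtracted): ⌀0.8, A = 0.50265 cm², x = 21 cm, Ī = 0.020106 cm⁴.
By symmetry the centroid is at mid-width, x̄ = 15.75 cm.
Transfer each piece to the vertical centroidal axis using Ī + A·d² with d = x − 15.75:
  plate: d = 0 cm → contributes +6511.6 cm⁴
  hole 1: d = -5.25 cm → contributes −13.875 cm⁴
  hole 2: d = 5.25 cm → contributes −13.875 cm⁴
Total I = 6483.9 cm⁴.

Iy ≈ 6480 cm⁴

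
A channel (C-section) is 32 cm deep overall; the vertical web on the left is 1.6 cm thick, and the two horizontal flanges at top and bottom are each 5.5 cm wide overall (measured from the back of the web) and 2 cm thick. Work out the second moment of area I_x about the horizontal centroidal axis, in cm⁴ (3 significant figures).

I_x ≈ 7880 cm⁴

Break the section into simple shapes (no overlaps), measuring from the bottom-left corner of the bounding box.
Web: 1.6 × 32, A = 51.2 cm², y = 16 cm, Ī = 4369.1 cm⁴.
Top flange (beyond web): 3.9 × 2, A = 7.8 cm², y = 31 cm, Ī = 2.6 cm⁴.
Bottom flange (beyond web): 3.9 × 2, A = 7.8 cm², y = 1 cm, Ī = 2.6 cm⁴.
By symmetry the centroid is at mid-height, ȳ = 16 cm.
Transfer each piece to the horizontal centroidal axis using Ī + A·d² with d = y − 16:
  web: d = 0 cm → contributes +4369.1 cm⁴
  top flange (beyond web): d = 15 cm → contributes +1757.6 cm⁴
  bottom flange (beyond web): d = -15 cm → contributes +1757.6 cm⁴
Total I = 7884.3 cm⁴.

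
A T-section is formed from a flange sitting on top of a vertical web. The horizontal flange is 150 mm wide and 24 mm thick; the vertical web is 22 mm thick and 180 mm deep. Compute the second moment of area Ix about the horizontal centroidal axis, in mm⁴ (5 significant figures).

Decompose the section into non-overlapping parts with the origin at the bottom-left of its bounding rectangle.
Flange: 150 × 24, A = 3 600 mm², y = 192 mm, Ī = 172 800 mm⁴.
Web: 22 × 180, A = 3 960 mm², y = 90 mm, Ī = 10 692 000 mm⁴.
Centroid: ȳ = ΣA·y / ΣA = 138.5714 mm.
Transfer each piece to the horizontal centroidal axis using Ī + A·d² with d = y − 138.5714:
  flange: d = 53.42857 mm → contributes +10 449 404 mm⁴
  web: d = -48.57143 mm → contributes +20 034 367 mm⁴
Total I = 30 483 771 mm⁴.

Ix ≈ 3.0484 × 10⁷ mm⁴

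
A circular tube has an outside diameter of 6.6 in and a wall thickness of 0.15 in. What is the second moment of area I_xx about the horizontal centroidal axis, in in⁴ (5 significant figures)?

I_xx ≈ 15.815 in⁴

Break the section into simple shapes (no overlaps), measuring from the bottom-left corner of the bounding box.
Outer circle: ⌀6.6, A = 34.21194 in², y = 3.3 in, Ī = 93.14202 in⁴.
Bore (subtracted): ⌀6.3, A = 31.17245 in², y = 3.3 in, Ī = 77.32717 in⁴.
By symmetry the centroid is at mid-height, ȳ = 3.3 in.
All pieces are centred on the horizontal centroidal axis, so I = ΣĪ (holes subtracted) = 15.81485 in⁴.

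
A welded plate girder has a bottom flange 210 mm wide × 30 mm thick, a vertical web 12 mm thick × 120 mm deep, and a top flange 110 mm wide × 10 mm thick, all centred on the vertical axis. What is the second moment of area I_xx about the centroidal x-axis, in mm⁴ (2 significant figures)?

I_xx ≈ 2.4 × 10⁷ mm⁴

Treat the section as a set of non-overlapping primitives; coordinates are from the bounding-box lower-left.
Bottom plate: 210 × 30, A = 6 300 mm², y = 15 mm, Ī = 472 500 mm⁴.
Web plate: 12 × 120, A = 1 440 mm², y = 90 mm, Ī = 1 728 000 mm⁴.
Top plate: 110 × 10, A = 1 100 mm², y = 155 mm, Ī = 9 167 mm⁴.
Centroid: ȳ = ΣA·y / ΣA = 44.64 mm.
Transfer each piece to the centroidal x-axis using Ī + A·d² with d = y − 44.64:
  bottom plate: d = -29.64 mm → contributes +6 006 493 mm⁴
  web plate: d = 45.36 mm → contributes +4 691 103 mm⁴
  top plate: d = 110.4 mm → contributes +13 406 913 mm⁴
Total I = 24 104 508 mm⁴.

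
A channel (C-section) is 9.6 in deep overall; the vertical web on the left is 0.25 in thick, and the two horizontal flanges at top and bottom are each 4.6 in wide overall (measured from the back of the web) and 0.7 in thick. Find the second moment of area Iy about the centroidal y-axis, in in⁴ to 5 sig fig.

Treat the section as a set of non-overlapping primitives; coordinates are from the bounding-box lower-left.
Web: 0.25 × 9.6, A = 2.4 in², x = 0.125 in, Ī = 0.0125 in⁴.
Top flange (beyond web): 4.35 × 0.7, A = 3.045 in², x = 2.425 in, Ī = 4.801584 in⁴.
Bottom flange (beyond web): 4.35 × 0.7, A = 3.045 in², x = 2.425 in, Ī = 4.801584 in⁴.
Centroid: x̄ = ΣA·x / ΣA = 1.774823 in.
Transfer each piece to the centroidal y-axis using Ī + A·d² with d = x − 1.774823:
  web: d = -1.649823 in → contributes +6.545101 in⁴
  top flange (beyond web): d = 0.6501767 in → contributes +6.088796 in⁴
  bottom flange (beyond web): d = 0.6501767 in → contributes +6.088796 in⁴
Total I = 18.72269 in⁴.

Iy ≈ 18.723 in⁴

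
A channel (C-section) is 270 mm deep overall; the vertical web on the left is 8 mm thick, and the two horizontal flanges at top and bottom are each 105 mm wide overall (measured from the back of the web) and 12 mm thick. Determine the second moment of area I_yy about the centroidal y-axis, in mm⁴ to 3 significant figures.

I_yy ≈ 4.93 × 10⁶ mm⁴

Treat the section as a set of non-overlapping primitives; coordinates are from the bounding-box lower-left.
Web: 8 × 270, A = 2 160 mm², x = 4 mm, Ī = 11 520 mm⁴.
Top flange (beyond web): 97 × 12, A = 1 164 mm², x = 56.5 mm, Ī = 912 673 mm⁴.
Bottom flange (beyond web): 97 × 12, A = 1 164 mm², x = 56.5 mm, Ī = 912 673 mm⁴.
Centroid: x̄ = ΣA·x / ΣA = 31.233 mm.
Transfer each piece to the centroidal y-axis using Ī + A·d² with d = x − 31.233:
  web: d = -27.233 mm → contributes +1 613 410 mm⁴
  top flange (beyond web): d = 25.267 mm → contributes +1 655 818 mm⁴
  bottom flange (beyond web): d = 25.267 mm → contributes +1 655 818 mm⁴
Total I = 4 925 045 mm⁴.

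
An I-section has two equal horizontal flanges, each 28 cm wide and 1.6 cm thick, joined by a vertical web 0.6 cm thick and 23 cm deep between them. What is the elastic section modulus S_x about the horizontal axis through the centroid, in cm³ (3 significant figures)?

Split into non-overlapping primitives; take the origin at the lower-left of the bounding box.
Bottom flange: 28 × 1.6, A = 44.8 cm², y = 0.8 cm, Ī = 9.5573 cm⁴.
Web: 0.6 × 23, A = 13.8 cm², y = 13.1 cm, Ī = 608.35 cm⁴.
Top flange: 28 × 1.6, A = 44.8 cm², y = 25.4 cm, Ī = 9.5573 cm⁴.
By symmetry the centroid is at mid-height, ȳ = 13.1 cm.
Transfer each piece to the horizontal axis through the centroid using Ī + A·d² with d = y − 13.1:
  bottom flange: d = -12.3 cm → contributes +6787.3 cm⁴
  web: d = 0 cm → contributes +608.35 cm⁴
  top flange: d = 12.3 cm → contributes +6787.3 cm⁴
Total I = 14 183 cm⁴.
Extreme fibre distance c = 13.1 cm; S = I/c = 1082.7 cm³.

S_x ≈ 1080 cm³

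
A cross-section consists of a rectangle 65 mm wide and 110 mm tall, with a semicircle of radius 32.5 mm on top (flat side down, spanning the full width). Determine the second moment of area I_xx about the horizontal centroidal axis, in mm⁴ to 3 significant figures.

I_xx ≈ 1.37 × 10⁷ mm⁴

Decompose the section into non-overlapping parts with the origin at the bottom-left of its bounding rectangle.
Rectangular body: 65 × 110, A = 7 150 mm², y = 55 mm, Ī = 7 209 583 mm⁴.
Semicircular cap: semicircle r = 32.5, A = 1659.2 mm², y = 123.79 mm, Ī = 122 452 mm⁴.
Centroid: ȳ = ΣA·y / ΣA = 67.957 mm.
Transfer each piece to the horizontal centroidal axis using Ī + A·d² with d = y − 67.957:
  rectangular body: d = -12.957 mm → contributes +8 409 925 mm⁴
  semicircular cap: d = 55.837 mm → contributes +5 295 234 mm⁴
Total I = 13 705 159 mm⁴.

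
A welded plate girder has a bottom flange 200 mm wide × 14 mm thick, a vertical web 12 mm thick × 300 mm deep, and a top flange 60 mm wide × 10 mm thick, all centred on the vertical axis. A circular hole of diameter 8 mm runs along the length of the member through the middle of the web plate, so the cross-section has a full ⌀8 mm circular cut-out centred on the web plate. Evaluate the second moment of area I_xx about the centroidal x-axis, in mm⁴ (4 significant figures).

I_xx ≈ 9.320 × 10⁷ mm⁴

Split into non-overlapping primitives; take the origin at the lower-left of the bounding box.
Bottom plate: 200 × 14, A = 2 800 mm², y = 7 mm, Ī = 45733.3 mm⁴.
Web plate: 12 × 300, A = 3 600 mm², y = 164 mm, Ī = 27 000 000 mm⁴.
Top plate: 60 × 10, A = 600 mm², y = 319 mm, Ī = 5 000 mm⁴.
Hole (subtracted): ⌀8, A = 50.2655 mm², y = 164 mm, Ī = 201.062 mm⁴.
Centroid: ȳ = ΣA·y / ΣA = 114.128 mm.
Transfer each piece to the centroidal x-axis using Ī + A·d² with d = y − 114.128:
  bottom plate: d = -107.128 mm → contributes +32 179 432 mm⁴
  web plate: d = 49.8724 mm → contributes +35 954 126 mm⁴
  top plate: d = 204.872 mm → contributes +25 188 622 mm⁴
  hole: d = 49.8724 mm → contributes −125 224 mm⁴
Total I = 93 196 955 mm⁴.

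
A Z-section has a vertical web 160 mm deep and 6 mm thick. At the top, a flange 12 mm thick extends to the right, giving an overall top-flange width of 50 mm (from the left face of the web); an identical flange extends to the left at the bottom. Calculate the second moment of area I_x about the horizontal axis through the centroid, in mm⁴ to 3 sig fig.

I_x ≈ 7.84 × 10⁶ mm⁴

Break the section into simple shapes (no overlaps), measuring from the bottom-left corner of the bounding box.
Web: 6 × 160, A = 960 mm², y = 80 mm, Ī = 2 048 000 mm⁴.
Top flange (beyond web): 44 × 12, A = 528 mm², y = 154 mm, Ī = 6 336 mm⁴.
Bottom flange (beyond web): 44 × 12, A = 528 mm², y = 6 mm, Ī = 6 336 mm⁴.
Centroid: ȳ = ΣA·y / ΣA = 80 mm.
Transfer each piece to the horizontal axis through the centroid using Ī + A·d² with d = y − 80:
  web: d = 0 mm → contributes +2 048 000 mm⁴
  top flange (beyond web): d = 74 mm → contributes +2 897 664 mm⁴
  bottom flange (beyond web): d = -74 mm → contributes +2 897 664 mm⁴
Total I = 7 843 328 mm⁴.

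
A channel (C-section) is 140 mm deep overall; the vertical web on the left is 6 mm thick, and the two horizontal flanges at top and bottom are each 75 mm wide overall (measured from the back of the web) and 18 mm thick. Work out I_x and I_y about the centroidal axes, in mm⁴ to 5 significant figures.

Break the section into simple shapes (no overlaps), measuring from the bottom-left corner of the bounding box.
Web: 6 × 140, A = 840 mm², y = 70 mm, Ī = 1 372 000 mm⁴.
Top flange (beyond web): 69 × 18, A = 1 242 mm², y = 131 mm, Ī = 33 534 mm⁴.
Bottom flange (beyond web): 69 × 18, A = 1 242 mm², y = 9 mm, Ī = 33 534 mm⁴.
By symmetry the centroid is at mid-height, ȳ = 70 mm.
Transfer each piece to the centroidal x-axis using Ī + A·d² with d = y − 70:
  web: d = 0 mm → contributes +1 372 000 mm⁴
  top flange (beyond web): d = 61 mm → contributes +4 655 016 mm⁴
  bottom flange (beyond web): d = -61 mm → contributes +4 655 016 mm⁴
Total I = 10 682 032 mm⁴.
For the y-axis: x̄ = 31.02347 mm.
Repeating about the centroidal y-axis gives I_y = 1 870 786 mm⁴.

I_x ≈ 1.0682 × 10⁷ mm⁴, I_y ≈ 1.8708 × 10⁶ mm⁴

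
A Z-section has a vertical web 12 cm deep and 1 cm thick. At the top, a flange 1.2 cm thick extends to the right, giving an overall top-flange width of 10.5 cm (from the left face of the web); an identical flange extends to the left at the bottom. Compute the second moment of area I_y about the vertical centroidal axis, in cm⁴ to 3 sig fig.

I_y ≈ 801 cm⁴

Split into non-overlapping primitives; take the origin at the lower-left of the bounding box.
Web: 1 × 12, A = 12 cm², x = 10 cm, Ī = 1 cm⁴.
Top flange (beyond web): 9.5 × 1.2, A = 11.4 cm², x = 15.25 cm, Ī = 85.738 cm⁴.
Bottom flange (beyond web): 9.5 × 1.2, A = 11.4 cm², x = 4.75 cm, Ī = 85.738 cm⁴.
Centroid: x̄ = ΣA·x / ΣA = 10 cm.
Transfer each piece to the vertical centroidal axis using Ī + A·d² with d = x − 10:
  web: d = 0 cm → contributes +1 cm⁴
  top flange (beyond web): d = 5.25 cm → contributes +399.95 cm⁴
  bottom flange (beyond web): d = -5.25 cm → contributes +399.95 cm⁴
Total I = 800.9 cm⁴.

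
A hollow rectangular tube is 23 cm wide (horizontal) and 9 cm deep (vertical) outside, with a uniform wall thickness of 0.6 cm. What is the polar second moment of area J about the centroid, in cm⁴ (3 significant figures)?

J ≈ 2930 cm⁴

Treat the section as a set of non-overlapping primitives; coordinates are from the bounding-box lower-left.
Outer rectangle: 23 × 9, A = 207 cm², y = 4.5 cm, Ī = 1397.3 cm⁴.
Inner void (subtracted): 21.8 × 7.8, A = 170.04 cm², y = 4.5 cm, Ī = 862.1 cm⁴.
By symmetry the centroid is at mid-height, ȳ = 4.5 cm.
All pieces are centred on the centroidal x-axis, so I = ΣĪ (holes subtracted) = 535.15 cm⁴.
Repeating about the centroidal y-axis gives I_y = 2391.1 cm⁴.
Polar second moment: J = I_x + I_y = 2926.2 cm⁴.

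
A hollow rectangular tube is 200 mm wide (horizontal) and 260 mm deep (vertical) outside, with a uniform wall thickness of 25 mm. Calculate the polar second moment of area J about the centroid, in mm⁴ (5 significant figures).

Treat the section as a set of non-overlapping primitives; coordinates are from the bounding-box lower-left.
Outer rectangle: 200 × 260, A = 52 000 mm², y = 130 mm, Ī = 292 933 333 mm⁴.
Inner void (subtracted): 150 × 210, A = 31 500 mm², y = 130 mm, Ī = 115 762 500 mm⁴.
By symmetry the centroid is at mid-height, ȳ = 130 mm.
All pieces are centred on the centroidal x-axis, so I = ΣĪ (holes subtracted) = 177 170 833 mm⁴.
Repeating about the centroidal y-axis gives I_y = 114 270 833 mm⁴.
Polar second moment: J = I_x + I_y = 291 441 667 mm⁴.

J ≈ 2.9144 × 10⁸ mm⁴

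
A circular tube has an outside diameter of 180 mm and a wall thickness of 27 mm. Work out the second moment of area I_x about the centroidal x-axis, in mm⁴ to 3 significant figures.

Decompose the section into non-overlapping parts with the origin at the bottom-left of its bounding rectangle.
Outer circle: ⌀180, A = 25 447 mm², y = 90 mm, Ī = 51 529 974 mm⁴.
Bore (subtracted): ⌀126, A = 12 469 mm², y = 90 mm, Ī = 12 372 347 mm⁴.
By symmetry the centroid is at mid-height, ȳ = 90 mm.
All pieces are centred on the centroidal x-axis, so I = ΣĪ (holes subtracted) = 39 157 627 mm⁴.

I_x ≈ 3.92 × 10⁷ mm⁴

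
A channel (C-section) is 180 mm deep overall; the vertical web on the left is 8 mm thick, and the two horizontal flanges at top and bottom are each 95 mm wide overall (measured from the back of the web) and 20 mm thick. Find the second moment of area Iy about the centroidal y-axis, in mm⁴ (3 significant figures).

Break the section into simple shapes (no overlaps), measuring from the bottom-left corner of the bounding box.
Web: 8 × 180, A = 1 440 mm², x = 4 mm, Ī = 7 680 mm⁴.
Top flange (beyond web): 87 × 20, A = 1 740 mm², x = 51.5 mm, Ī = 1 097 505 mm⁴.
Bottom flange (beyond web): 87 × 20, A = 1 740 mm², x = 51.5 mm, Ī = 1 097 505 mm⁴.
Centroid: x̄ = ΣA·x / ΣA = 37.598 mm.
Transfer each piece to the centroidal y-axis using Ī + A·d² with d = x − 37.598:
  web: d = -33.598 mm → contributes +1 633 146 mm⁴
  top flange (beyond web): d = 13.902 mm → contributes +1 433 808 mm⁴
  bottom flange (beyond web): d = 13.902 mm → contributes +1 433 808 mm⁴
Total I = 4 500 763 mm⁴.

Iy ≈ 4.50 × 10⁶ mm⁴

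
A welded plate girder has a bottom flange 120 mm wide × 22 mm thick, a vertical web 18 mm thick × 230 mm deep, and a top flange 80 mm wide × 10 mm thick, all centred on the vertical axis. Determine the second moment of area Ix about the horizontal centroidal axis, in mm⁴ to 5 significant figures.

Break the section into simple shapes (no overlaps), measuring from the bottom-left corner of the bounding box.
Bottom plate: 120 × 22, A = 2 640 mm², y = 11 mm, Ī = 106 480 mm⁴.
Web plate: 18 × 230, A = 4 140 mm², y = 137 mm, Ī = 18 250 500 mm⁴.
Top plate: 80 × 10, A = 800 mm², y = 257 mm, Ī = 6666.667 mm⁴.
Centroid: ȳ = ΣA·y / ΣA = 105.781 mm.
Transfer each piece to the horizontal centroidal axis using Ī + A·d² with d = y − 105.781:
  bottom plate: d = -94.781 mm → contributes +23 822 758 mm⁴
  web plate: d = 31.219 mm → contributes +22 285 451 mm⁴
  top plate: d = 151.219 mm → contributes +18 300 415 mm⁴
Total I = 64 408 623 mm⁴.

Ix ≈ 6.4409 × 10⁷ mm⁴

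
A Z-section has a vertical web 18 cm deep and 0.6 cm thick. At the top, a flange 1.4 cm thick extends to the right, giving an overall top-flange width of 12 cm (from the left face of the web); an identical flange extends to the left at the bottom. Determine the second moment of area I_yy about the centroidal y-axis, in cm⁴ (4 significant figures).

Break the section into simple shapes (no overlaps), measuring from the bottom-left corner of the bounding box.
Web: 0.6 × 18, A = 10.8 cm², x = 11.7 cm, Ī = 0.324 cm⁴.
Top flange (beyond web): 11.4 × 1.4, A = 15.96 cm², x = 17.7 cm, Ī = 172.847 cm⁴.
Bottom flange (beyond web): 11.4 × 1.4, A = 15.96 cm², x = 5.7 cm, Ī = 172.847 cm⁴.
Centroid: x̄ = ΣA·x / ΣA = 11.7 cm.
Transfer each piece to the centroidal y-axis using Ī + A·d² with d = x − 11.7:
  web: d = 0 cm → contributes +0.324 cm⁴
  top flange (beyond web): d = 6 cm → contributes +747.407 cm⁴
  bottom flange (beyond web): d = -6 cm → contributes +747.407 cm⁴
Total I = 1495.14 cm⁴.

I_yy ≈ 1495 cm⁴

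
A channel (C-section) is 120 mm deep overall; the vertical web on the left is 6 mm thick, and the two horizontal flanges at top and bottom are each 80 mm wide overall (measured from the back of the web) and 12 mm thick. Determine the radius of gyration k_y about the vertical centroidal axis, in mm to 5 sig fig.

k_y ≈ 25.573 mm

Decompose the section into non-overlapping parts with the origin at the bottom-left of its bounding rectangle.
Web: 6 × 120, A = 720 mm², x = 3 mm, Ī = 2 160 mm⁴.
Top flange (beyond web): 74 × 12, A = 888 mm², x = 43 mm, Ī = 405 224 mm⁴.
Bottom flange (beyond web): 74 × 12, A = 888 mm², x = 43 mm, Ī = 405 224 mm⁴.
Centroid: x̄ = ΣA·x / ΣA = 31.46154 mm.
Transfer each piece to the vertical centroidal axis using Ī + A·d² with d = x − 31.46154:
  web: d = -28.46154 mm → contributes +585402.6 mm⁴
  top flange (beyond web): d = 11.53846 mm → contributes +523448.9 mm⁴
  bottom flange (beyond web): d = 11.53846 mm → contributes +523448.9 mm⁴
Total I = 1 632 300 mm⁴.
Radius of gyration: k = √(I/A) = √(1 632 300 / 2 496) = 25.57277 mm.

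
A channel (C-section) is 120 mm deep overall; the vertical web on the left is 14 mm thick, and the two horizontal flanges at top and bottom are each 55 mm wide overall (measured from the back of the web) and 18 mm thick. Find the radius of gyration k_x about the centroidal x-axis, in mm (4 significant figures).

Break the section into simple shapes (no overlaps), measuring from the bottom-left corner of the bounding box.
Web: 14 × 120, A = 1 680 mm², y = 60 mm, Ī = 2 016 000 mm⁴.
Top flange (beyond web): 41 × 18, A = 738 mm², y = 111 mm, Ī = 19 926 mm⁴.
Bottom flange (beyond web): 41 × 18, A = 738 mm², y = 9 mm, Ī = 19 926 mm⁴.
By symmetry the centroid is at mid-height, ȳ = 60 mm.
Transfer each piece to the centroidal x-axis using Ī + A·d² with d = y − 60:
  web: d = 0 mm → contributes +2 016 000 mm⁴
  top flange (beyond web): d = 51 mm → contributes +1 939 464 mm⁴
  bottom flange (beyond web): d = -51 mm → contributes +1 939 464 mm⁴
Total I = 5 894 928 mm⁴.
Radius of gyration: k = √(I/A) = √(5 894 928 / 3 156) = 43.2186 mm.

k_x ≈ 43.22 mm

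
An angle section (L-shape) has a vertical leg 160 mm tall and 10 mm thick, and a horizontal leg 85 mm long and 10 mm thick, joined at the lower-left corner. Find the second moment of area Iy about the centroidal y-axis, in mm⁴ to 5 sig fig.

Iy ≈ 1.2872 × 10⁶ mm⁴

Treat the section as a set of non-overlapping primitives; coordinates are from the bounding-box lower-left.
Vertical leg: 10 × 160, A = 1 600 mm², x = 5 mm, Ī = 13333.33 mm⁴.
Horizontal leg (remainder): 75 × 10, A = 750 mm², x = 47.5 mm, Ī = 351562.5 mm⁴.
Centroid: x̄ = ΣA·x / ΣA = 18.56383 mm.
Transfer each piece to the centroidal y-axis using Ī + A·d² with d = x − 18.56383:
  vertical leg: d = -13.56383 mm → contributes +307697.3 mm⁴
  horizontal leg (remainder): d = 28.93617 mm → contributes +979 539 mm⁴
Total I = 1 287 236 mm⁴.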